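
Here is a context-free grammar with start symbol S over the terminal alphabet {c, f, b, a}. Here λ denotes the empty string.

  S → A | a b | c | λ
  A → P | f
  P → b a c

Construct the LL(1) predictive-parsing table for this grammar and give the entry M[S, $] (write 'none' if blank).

S → λ

FIRST(P) = {b}
FIRST(A) = {b, f}  (via P)
FIRST(S) = {λ, a, b, c, f}  (via A)
FOLLOW(S) includes $ since S is the start symbol.
FOLLOW(S): S appears on no right-hand side. Thus FOLLOW(S) = {$}.
For S → A: FIRST(A) = {b, f}, so it goes in M[S, t] for t ∈ {b, f}.
For S → a b: FIRST(a b) = {a}, so it goes in M[S, t] for t ∈ {a}.
For S → c: FIRST(c) = {c}, so it goes in M[S, t] for t ∈ {c}.
For S → λ: FIRST(λ) = {λ}, so it goes in M[S, t] for t ∈ {}; since λ ∈ FIRST, also for every t ∈ FOLLOW(S) = {$}.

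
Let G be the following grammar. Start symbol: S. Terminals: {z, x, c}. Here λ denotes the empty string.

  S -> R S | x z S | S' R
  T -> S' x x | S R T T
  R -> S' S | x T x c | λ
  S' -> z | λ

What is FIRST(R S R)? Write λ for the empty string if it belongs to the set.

{λ, x, z}

FIRST(S') = {λ, z}
FIRST(S) = {λ, x, z}  (via R S, S' R)
FIRST(R) = {λ, x, z}  (via S' S)
FIRST(T) = {x, z}  (via S' x x, S R T T)
FIRST(R S R): take FIRST of each symbol in turn, carrying on past any symbol whose FIRST contains λ; result {λ, x, z}.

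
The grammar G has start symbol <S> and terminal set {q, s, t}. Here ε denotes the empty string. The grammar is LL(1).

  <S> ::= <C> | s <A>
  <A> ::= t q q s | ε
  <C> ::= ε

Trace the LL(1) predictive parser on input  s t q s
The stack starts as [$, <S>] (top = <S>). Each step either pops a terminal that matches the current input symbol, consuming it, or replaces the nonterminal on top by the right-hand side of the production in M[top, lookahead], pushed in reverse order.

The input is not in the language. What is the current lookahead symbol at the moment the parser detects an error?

step 1: stack=$ <S>  input=s t q s $  — expand <S> ::= s <A>
step 2: stack=$ <A> s  input=s t q s $  — match s
step 3: stack=$ <A>  input=t q s $  — expand <A> ::= t q q s
step 4: stack=$ s q q t  input=t q s $  — match t
step 5: stack=$ s q q  input=q s $  — match q
step 6: stack=$ s q  input=s $  — error: top is terminal q but lookahead is s

s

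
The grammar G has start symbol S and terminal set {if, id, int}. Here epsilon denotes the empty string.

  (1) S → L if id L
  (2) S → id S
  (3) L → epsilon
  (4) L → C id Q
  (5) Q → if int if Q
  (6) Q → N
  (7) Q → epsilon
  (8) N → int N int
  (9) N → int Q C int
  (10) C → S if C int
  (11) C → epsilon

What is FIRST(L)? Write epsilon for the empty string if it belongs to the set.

FIRST(N): from N→int N int we get {int}; from N→int Q C int we get {int}. So FIRST(N) = {int}.
FIRST(Q): from Q→if int if Q we get {if}; from Q→N we get {int}; from Q→epsilon we get {epsilon}. So FIRST(Q) = {epsilon, if, int}.
FIRST(S): from S→L if id L we get {id, if}; from S→id S we get {id}. So FIRST(S) = {id, if}.
FIRST(C): from C→S if C int we get {id, if}; from C→epsilon we get {epsilon}. So FIRST(C) = {epsilon, id, if}.
FIRST(L): from L→epsilon we get {epsilon}; from L→C id Q we get {id, if}. So FIRST(L) = {epsilon, id, if}.

{epsilon, id, if}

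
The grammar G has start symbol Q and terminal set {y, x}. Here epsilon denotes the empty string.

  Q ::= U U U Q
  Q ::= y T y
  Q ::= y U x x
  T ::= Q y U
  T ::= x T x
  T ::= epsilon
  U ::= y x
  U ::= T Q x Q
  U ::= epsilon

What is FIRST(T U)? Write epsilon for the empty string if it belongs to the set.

FIRST(Q): from Q::=U U U Q we get {x, y}; from Q::=y T y we get {y}; from Q::=y U x x we get {y}. So FIRST(Q) = {x, y}.
FIRST(T): from T::=Q y U we get {x, y}; from T::=x T x we get {x}; from T::=epsilon we get {epsilon}. So FIRST(T) = {epsilon, x, y}.
FIRST(U): from U::=y x we get {y}; from U::=T Q x Q we get {x, y}; from U::=epsilon we get {epsilon}. So FIRST(U) = {epsilon, x, y}.
FIRST(T U): take FIRST of each symbol in turn, carrying on past any symbol whose FIRST contains epsilon; result {epsilon, x, y}.

{epsilon, x, y}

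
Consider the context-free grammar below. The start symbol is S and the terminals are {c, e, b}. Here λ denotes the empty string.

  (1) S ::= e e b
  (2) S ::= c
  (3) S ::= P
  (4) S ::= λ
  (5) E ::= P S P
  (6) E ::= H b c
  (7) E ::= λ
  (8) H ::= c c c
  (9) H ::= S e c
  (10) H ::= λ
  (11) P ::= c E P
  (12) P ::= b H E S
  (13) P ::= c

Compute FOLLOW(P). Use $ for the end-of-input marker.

{$, b, c, e}

FIRST(P): from P::=c E P we get {c}; from P::=b H E S we get {b}; from P::=c we get {c}. So FIRST(P) = {b, c}.
FIRST(S): from S::=e e b we get {e}; from S::=c we get {c}; from S::=P we get {b, c}; from S::=λ we get {λ}. So FIRST(S) = {λ, b, c, e}.
FIRST(H): from H::=c c c we get {c}; from H::=S e c we get {b, c, e}; from H::=λ we get {λ}. So FIRST(H) = {λ, b, c, e}.
FIRST(E): from E::=P S P we get {b, c}; from E::=H b c we get {b, c, e}; from E::=λ we get {λ}. So FIRST(E) = {λ, b, c, e}.
FOLLOW(S) includes $ since S is the start symbol.
FOLLOW(S): in E::=P S P, S is followed by P with FIRST {b, c}; in H::=S e c, S is followed by e c with FIRST {e}; in P::=b H E S, the suffix after S is empty, so FOLLOW(S) ⊇ FOLLOW(P) = {$, b, c, e}. Thus FOLLOW(S) = {$, b, c, e}.
FOLLOW(E): in P::=c E P, E is followed by P with FIRST {b, c}; in P::=b H E S, E is followed by S with FIRST {λ, b, c, e}; in P::=b H E S, the suffix after E is nullable, so FOLLOW(E) ⊇ FOLLOW(P) = {$, b, c, e}. Thus FOLLOW(E) = {$, b, c, e}.
FOLLOW(P): in S::=P, the suffix after P is empty, so FOLLOW(P) ⊇ FOLLOW(S) = {$, b, c, e}; in E::=P S P (occurrence 1), P is followed by S P with FIRST {b, c, e}; in E::=P S P (occurrence 2), the suffix after P is empty, so FOLLOW(P) ⊇ FOLLOW(E) = {$, b, c, e}; in P::=c E P, the suffix after P is empty (adds nothing new). Thus FOLLOW(P) = {$, b, c, e}.
FOLLOW(H): in E::=H b c, H is followed by b c with FIRST {b}; in P::=b H E S, H is followed by E S with FIRST {λ, b, c, e}; in P::=b H E S, the suffix after H is nullable, so FOLLOW(H) ⊇ FOLLOW(P) = {$, b, c, e}. Thus FOLLOW(H) = {$, b, c, e}.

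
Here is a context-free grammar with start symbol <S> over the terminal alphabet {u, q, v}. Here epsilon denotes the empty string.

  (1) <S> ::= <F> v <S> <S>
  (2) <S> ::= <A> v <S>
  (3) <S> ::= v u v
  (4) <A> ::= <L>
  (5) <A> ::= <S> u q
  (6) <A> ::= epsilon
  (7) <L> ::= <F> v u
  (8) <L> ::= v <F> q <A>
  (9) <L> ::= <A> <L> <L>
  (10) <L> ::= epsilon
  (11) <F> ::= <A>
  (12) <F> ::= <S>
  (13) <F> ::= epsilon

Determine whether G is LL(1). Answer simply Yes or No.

No

FIRST(<S>) = {v}
FIRST(<A>) = {epsilon, v}
FIRST(<L>) = {epsilon, v}
FIRST(<F>) = {epsilon, v}
FOLLOW(<S>) = {$, q, u, v}
FOLLOW(<A>) = {q, v}
FOLLOW(<L>) = {q, v}
FOLLOW(<F>) = {q, v}
Cell M[<A>, q] receives both <A> ::= <L> and <A> ::= epsilon — the grammar is not LL(1).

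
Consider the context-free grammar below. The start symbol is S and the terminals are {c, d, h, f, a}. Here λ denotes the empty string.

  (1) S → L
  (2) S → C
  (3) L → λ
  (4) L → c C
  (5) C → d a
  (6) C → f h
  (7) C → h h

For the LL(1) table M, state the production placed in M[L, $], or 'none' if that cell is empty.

L → λ

FIRST(L): from L→λ we get {λ}; from L→c C we get {c}. So FIRST(L) = {λ, c}.
FIRST(C): from C→d a we get {d}; from C→f h we get {f}; from C→h h we get {h}. So FIRST(C) = {d, f, h}.
FIRST(S): from S→L we get {λ, c}; from S→C we get {d, f, h}. So FIRST(S) = {λ, c, d, f, h}.
FOLLOW(S) includes $ since S is the start symbol.
FOLLOW(S): S appears on no right-hand side. Thus FOLLOW(S) = {$}.
FOLLOW(L): in S→L, the suffix after L is empty, so FOLLOW(L) ⊇ FOLLOW(S) = {$}. Thus FOLLOW(L) = {$}.
For L → λ: FIRST(λ) = {λ}, so it goes in M[L, t] for t ∈ {}; since λ ∈ FIRST, also for every t ∈ FOLLOW(L) = {$}.
For L → c C: FIRST(c C) = {c}, so it goes in M[L, t] for t ∈ {c}.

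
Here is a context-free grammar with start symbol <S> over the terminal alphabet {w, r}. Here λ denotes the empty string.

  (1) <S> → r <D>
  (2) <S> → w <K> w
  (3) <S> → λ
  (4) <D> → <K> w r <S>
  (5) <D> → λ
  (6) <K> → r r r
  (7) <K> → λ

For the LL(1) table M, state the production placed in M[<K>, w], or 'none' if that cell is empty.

FIRST(<S>): from <S>→r <D> we get {r}; from <S>→w <K> w we get {w}; from <S>→λ we get {λ}. So FIRST(<S>) = {λ, r, w}.
FIRST(<K>): from <K>→r r r we get {r}; from <K>→λ we get {λ}. So FIRST(<K>) = {λ, r}.
FIRST(<D>): from <D>→<K> w r <S> we get {r, w}; from <D>→λ we get {λ}. So FIRST(<D>) = {λ, r, w}.
FOLLOW(<S>) includes $ since <S> is the start symbol.
FOLLOW(<K>): in <S>→w <K> w, <K> is followed by w with FIRST {w}; in <D>→<K> w r <S>, <K> is followed by w r <S> with FIRST {w}. Thus FOLLOW(<K>) = {w}.
For <K> → r r r: FIRST(r r r) = {r}, so it goes in M[<K>, t] for t ∈ {r}.
For <K> → λ: FIRST(λ) = {λ}, so it goes in M[<K>, t] for t ∈ {}; since λ ∈ FIRST, also for every t ∈ FOLLOW(<K>) = {w}.

<K> → λ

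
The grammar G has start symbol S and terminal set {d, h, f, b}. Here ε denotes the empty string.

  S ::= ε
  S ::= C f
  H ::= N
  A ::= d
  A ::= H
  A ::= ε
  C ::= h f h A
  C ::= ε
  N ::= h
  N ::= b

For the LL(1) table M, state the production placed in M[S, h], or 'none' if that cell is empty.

S ::= C f

FIRST(C) = {ε, h}
FIRST(N) = {b, h}
FIRST(S) = {ε, f, h}  (via C f)
FIRST(H) = {b, h}  (via N)
FIRST(A) = {ε, b, d, h}  (via H)
FOLLOW(S) includes $ since S is the start symbol.
FOLLOW(S): S appears on no right-hand side. Thus FOLLOW(S) = {$}.
For S ::= ε: FIRST(ε) = {ε}, so it goes in M[S, t] for t ∈ {}; since ε ∈ FIRST, also for every t ∈ FOLLOW(S) = {$}.
For S ::= C f: FIRST(C f) = {f, h}, so it goes in M[S, t] for t ∈ {f, h}.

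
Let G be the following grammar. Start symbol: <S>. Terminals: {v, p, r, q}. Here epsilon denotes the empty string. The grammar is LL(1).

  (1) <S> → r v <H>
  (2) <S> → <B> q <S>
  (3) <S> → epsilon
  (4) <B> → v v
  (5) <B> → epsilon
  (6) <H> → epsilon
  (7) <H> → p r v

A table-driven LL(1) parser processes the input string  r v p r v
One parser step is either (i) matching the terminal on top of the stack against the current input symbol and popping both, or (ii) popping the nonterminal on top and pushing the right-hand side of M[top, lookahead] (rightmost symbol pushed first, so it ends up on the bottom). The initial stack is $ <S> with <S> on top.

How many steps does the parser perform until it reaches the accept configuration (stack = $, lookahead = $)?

7

     Stack      Input        Action
  1  $ <S>      r v p r v $  expand <S> → r v <H>
  2  $ <H> v r  r v p r v $  match r
  3  $ <H> v    v p r v $    match v
  4  $ <H>      p r v $      expand <H> → p r v
  5  $ v r p    p r v $      match p
  6  $ v r      r v $        match r
  7  $ v        v $          match v
Accept reached after 7 steps.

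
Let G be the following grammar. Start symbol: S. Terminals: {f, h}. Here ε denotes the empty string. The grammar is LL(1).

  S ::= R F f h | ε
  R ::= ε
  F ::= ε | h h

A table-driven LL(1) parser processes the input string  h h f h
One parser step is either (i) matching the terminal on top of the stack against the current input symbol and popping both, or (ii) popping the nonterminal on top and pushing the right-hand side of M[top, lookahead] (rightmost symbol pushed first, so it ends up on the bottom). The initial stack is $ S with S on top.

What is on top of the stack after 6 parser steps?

h

step 1: stack=$ S  input=h h f h $  — expand S ::= R F f h
step 2: stack=$ h f F R  input=h h f h $  — expand R ::= ε
step 3: stack=$ h f F  input=h h f h $  — expand F ::= h h
step 4: stack=$ h f h h  input=h h f h $  — match h
step 5: stack=$ h f h  input=h f h $  — match h
step 6: stack=$ h f  input=f h $  — match f
Stack after step 6: $ h (top = h).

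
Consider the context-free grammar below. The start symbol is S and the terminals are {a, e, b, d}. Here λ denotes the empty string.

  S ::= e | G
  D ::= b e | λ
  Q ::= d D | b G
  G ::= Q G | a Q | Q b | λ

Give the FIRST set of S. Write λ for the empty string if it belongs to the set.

FIRST(D): from D::=b e we get {b}; from D::=λ we get {λ}. So FIRST(D) = {λ, b}.
FIRST(Q): from Q::=d D we get {d}; from Q::=b G we get {b}. So FIRST(Q) = {b, d}.
FIRST(G): from G::=Q G we get {b, d}; from G::=a Q we get {a}; from G::=Q b we get {b, d}; from G::=λ we get {λ}. So FIRST(G) = {λ, a, b, d}.
FIRST(S): from S::=e we get {e}; from S::=G we get {λ, a, b, d}. So FIRST(S) = {λ, a, b, d, e}.

{λ, a, b, d, e}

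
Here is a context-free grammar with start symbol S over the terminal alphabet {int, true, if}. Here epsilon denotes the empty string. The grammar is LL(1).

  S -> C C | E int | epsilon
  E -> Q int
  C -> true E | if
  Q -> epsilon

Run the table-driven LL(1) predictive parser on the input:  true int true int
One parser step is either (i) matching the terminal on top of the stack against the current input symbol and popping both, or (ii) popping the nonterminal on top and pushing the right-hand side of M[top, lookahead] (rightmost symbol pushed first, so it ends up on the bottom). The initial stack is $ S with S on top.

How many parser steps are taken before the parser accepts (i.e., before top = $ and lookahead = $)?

11

step 1: stack=$ S  input=true int true int $  — expand S -> C C
step 2: stack=$ C C  input=true int true int $  — expand C -> true E
step 3: stack=$ C E true  input=true int true int $  — match true
step 4: stack=$ C E  input=int true int $  — expand E -> Q int
step 5: stack=$ C int Q  input=int true int $  — expand Q -> epsilon
step 6: stack=$ C int  input=int true int $  — match int
step 7: stack=$ C  input=true int $  — expand C -> true E
step 8: stack=$ E true  input=true int $  — match true
step 9: stack=$ E  input=int $  — expand E -> Q int
step 10: stack=$ int Q  input=int $  — expand Q -> epsilon
step 11: stack=$ int  input=int $  — match int
Accept reached after 11 steps.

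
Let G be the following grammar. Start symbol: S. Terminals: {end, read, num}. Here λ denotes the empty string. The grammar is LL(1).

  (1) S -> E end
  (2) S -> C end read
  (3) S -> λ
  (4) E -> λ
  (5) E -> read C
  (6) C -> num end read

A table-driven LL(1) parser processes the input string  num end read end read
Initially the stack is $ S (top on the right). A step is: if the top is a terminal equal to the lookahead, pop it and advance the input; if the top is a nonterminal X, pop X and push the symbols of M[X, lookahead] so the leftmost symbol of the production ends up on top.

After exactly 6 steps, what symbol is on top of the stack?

     Stack                    Input                    Action
  1  $ S                      num end read end read $  expand S -> C end read
  2  $ read end C             num end read end read $  expand C -> num end read
  3  $ read end read end num  num end read end read $  match num
  4  $ read end read end      end read end read $      match end
  5  $ read end read          read end read $          match read
  6  $ read end               end read $               match end
Stack after step 6: $ read (top = read).

read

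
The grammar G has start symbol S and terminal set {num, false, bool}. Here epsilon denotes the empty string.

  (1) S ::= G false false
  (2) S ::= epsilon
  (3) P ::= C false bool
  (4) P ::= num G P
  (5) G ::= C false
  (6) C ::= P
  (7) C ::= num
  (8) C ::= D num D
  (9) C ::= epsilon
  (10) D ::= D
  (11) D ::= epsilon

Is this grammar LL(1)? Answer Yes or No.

FIRST(S) = {epsilon, false, num}
FIRST(P) = {false, num}
FIRST(G) = {false, num}
FIRST(C) = {epsilon, false, num}
FIRST(D) = {epsilon}
FOLLOW(S) = {$}
FOLLOW(P) = {false}
FOLLOW(G) = {false, num}
FOLLOW(C) = {false}
FOLLOW(D) = {false, num}
Cell M[C, false] receives both C ::= P and C ::= epsilon — the grammar is not LL(1).

No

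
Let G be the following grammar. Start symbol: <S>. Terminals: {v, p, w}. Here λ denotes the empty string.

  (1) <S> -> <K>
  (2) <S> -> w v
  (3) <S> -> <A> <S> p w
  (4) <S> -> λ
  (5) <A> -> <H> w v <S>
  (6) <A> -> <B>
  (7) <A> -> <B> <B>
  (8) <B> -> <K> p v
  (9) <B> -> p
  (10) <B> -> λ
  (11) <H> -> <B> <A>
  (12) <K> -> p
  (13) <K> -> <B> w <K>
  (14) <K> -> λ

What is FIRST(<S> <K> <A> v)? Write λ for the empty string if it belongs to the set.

{p, v, w}

FIRST(<S>): from <S>-><K> we get {λ, p, w}; from <S>->w v we get {w}; from <S>-><A> <S> p w we get {p, w}; from <S>->λ we get {λ}. So FIRST(<S>) = {λ, p, w}.
FIRST(<A>): from <A>-><H> w v <S> we get {p, w}; from <A>-><B> we get {λ, p, w}; from <A>-><B> <B> we get {λ, p, w}. So FIRST(<A>) = {λ, p, w}.
FIRST(<B>): from <B>-><K> p v we get {p, w}; from <B>->p we get {p}; from <B>->λ we get {λ}. So FIRST(<B>) = {λ, p, w}.
FIRST(<H>): from <H>-><B> <A> we get {λ, p, w}. So FIRST(<H>) = {λ, p, w}.
FIRST(<K>): from <K>->p we get {p}; from <K>-><B> w <K> we get {p, w}; from <K>->λ we get {λ}. So FIRST(<K>) = {λ, p, w}.
FIRST(<S> <K> <A> v): take FIRST of each symbol in turn, carrying on past any symbol whose FIRST contains λ; result {p, v, w}.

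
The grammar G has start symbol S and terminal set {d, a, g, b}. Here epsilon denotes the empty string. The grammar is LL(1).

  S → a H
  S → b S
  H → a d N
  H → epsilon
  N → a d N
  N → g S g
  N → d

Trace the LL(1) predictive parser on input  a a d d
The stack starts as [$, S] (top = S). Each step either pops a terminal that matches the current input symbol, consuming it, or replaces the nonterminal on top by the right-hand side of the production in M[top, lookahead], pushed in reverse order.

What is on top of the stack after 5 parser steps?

step 1: stack=$ S  input=a a d d $  — expand S → a H
step 2: stack=$ H a  input=a a d d $  — match a
step 3: stack=$ H  input=a d d $  — expand H → a d N
step 4: stack=$ N d a  input=a d d $  — match a
step 5: stack=$ N d  input=d d $  — match d
Stack after step 5: $ N (top = N).

N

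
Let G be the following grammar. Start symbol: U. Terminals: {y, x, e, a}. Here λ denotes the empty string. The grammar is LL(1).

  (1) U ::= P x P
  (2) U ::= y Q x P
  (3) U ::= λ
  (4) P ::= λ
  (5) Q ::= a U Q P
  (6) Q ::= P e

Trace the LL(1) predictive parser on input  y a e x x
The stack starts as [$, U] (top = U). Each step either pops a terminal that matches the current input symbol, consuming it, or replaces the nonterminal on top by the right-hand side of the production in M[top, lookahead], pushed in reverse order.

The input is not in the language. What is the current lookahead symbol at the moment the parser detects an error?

x

step 1: stack=$ U  input=y a e x x $  — expand U ::= y Q x P
step 2: stack=$ P x Q y  input=y a e x x $  — match y
step 3: stack=$ P x Q  input=a e x x $  — expand Q ::= a U Q P
step 4: stack=$ P x P Q U a  input=a e x x $  — match a
step 5: stack=$ P x P Q U  input=e x x $  — expand U ::= λ
step 6: stack=$ P x P Q  input=e x x $  — expand Q ::= P e
step 7: stack=$ P x P e P  input=e x x $  — expand P ::= λ
step 8: stack=$ P x P e  input=e x x $  — match e
step 9: stack=$ P x P  input=x x $  — expand P ::= λ
step 10: stack=$ P x  input=x x $  — match x
step 11: stack=$ P  input=x $  — expand P ::= λ
step 12: stack=$  input=x $  — error: stack empty but input remains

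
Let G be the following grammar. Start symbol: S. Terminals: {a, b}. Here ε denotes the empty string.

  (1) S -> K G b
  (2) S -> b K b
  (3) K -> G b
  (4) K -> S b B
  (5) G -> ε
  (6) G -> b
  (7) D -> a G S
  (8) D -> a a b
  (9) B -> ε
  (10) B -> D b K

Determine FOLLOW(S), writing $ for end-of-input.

FIRST(G) = {ε, b}
FIRST(D) = {a}
FIRST(B) = {ε, a}  (via D b K)
FIRST(S) = {b}  (via K G b)
FIRST(K) = {b}  (via G b, S b B)
FOLLOW(S) includes $ since S is the start symbol.
FOLLOW(G): in S->K G b, G is followed by b with FIRST {b}; in K->G b, G is followed by b with FIRST {b}; in D->a G S, G is followed by S with FIRST {b}. Thus FOLLOW(G) = {b}.
FOLLOW(D): in B->D b K, D is followed by b K with FIRST {b}. Thus FOLLOW(D) = {b}.
FOLLOW(S): in K->S b B, S is followed by b B with FIRST {b}; in D->a G S, the suffix after S is empty, so FOLLOW(S) ⊇ FOLLOW(D) = {b}. Thus FOLLOW(S) = {$, b}.
FOLLOW(K): in S->K G b, K is followed by G b with FIRST {b}; in S->b K b, K is followed by b with FIRST {b}; in B->D b K, the suffix after K is empty, so FOLLOW(K) ⊇ FOLLOW(B) = {b}. Thus FOLLOW(K) = {b}.
FOLLOW(B): in K->S b B, the suffix after B is empty, so FOLLOW(B) ⊇ FOLLOW(K) = {b}. Thus FOLLOW(B) = {b}.

{$, b}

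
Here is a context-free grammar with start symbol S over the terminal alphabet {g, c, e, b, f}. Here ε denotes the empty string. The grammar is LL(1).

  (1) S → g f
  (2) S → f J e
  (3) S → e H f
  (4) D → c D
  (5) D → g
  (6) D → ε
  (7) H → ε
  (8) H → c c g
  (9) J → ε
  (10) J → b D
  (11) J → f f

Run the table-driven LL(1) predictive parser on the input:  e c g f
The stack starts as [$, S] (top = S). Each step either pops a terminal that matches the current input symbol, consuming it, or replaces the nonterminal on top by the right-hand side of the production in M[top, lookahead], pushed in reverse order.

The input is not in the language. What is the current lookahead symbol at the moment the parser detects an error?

step 1: stack=$ S  input=e c g f $  — expand S → e H f
step 2: stack=$ f H e  input=e c g f $  — match e
step 3: stack=$ f H  input=c g f $  — expand H → c c g
step 4: stack=$ f g c c  input=c g f $  — match c
step 5: stack=$ f g c  input=g f $  — error: top is terminal c but lookahead is g

g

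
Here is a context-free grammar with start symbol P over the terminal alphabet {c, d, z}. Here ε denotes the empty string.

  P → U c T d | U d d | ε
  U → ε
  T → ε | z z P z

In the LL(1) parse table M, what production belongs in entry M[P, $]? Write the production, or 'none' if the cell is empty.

P → ε

FIRST(U): from U→ε we get {ε}. So FIRST(U) = {ε}.
FIRST(T): from T→ε we get {ε}; from T→z z P z we get {z}. So FIRST(T) = {ε, z}.
FIRST(P): from P→U c T d we get {c}; from P→U d d we get {d}; from P→ε we get {ε}. So FIRST(P) = {ε, c, d}.
FOLLOW(P) includes $ since P is the start symbol.
FOLLOW(P): in T→z z P z, P is followed by z with FIRST {z}. Thus FOLLOW(P) = {$, z}.
For P → U c T d: FIRST(U c T d) = {c}, so it goes in M[P, t] for t ∈ {c}.
For P → U d d: FIRST(U d d) = {d}, so it goes in M[P, t] for t ∈ {d}.
For P → ε: FIRST(ε) = {ε}, so it goes in M[P, t] for t ∈ {}; since ε ∈ FIRST, also for every t ∈ FOLLOW(P) = {$, z}.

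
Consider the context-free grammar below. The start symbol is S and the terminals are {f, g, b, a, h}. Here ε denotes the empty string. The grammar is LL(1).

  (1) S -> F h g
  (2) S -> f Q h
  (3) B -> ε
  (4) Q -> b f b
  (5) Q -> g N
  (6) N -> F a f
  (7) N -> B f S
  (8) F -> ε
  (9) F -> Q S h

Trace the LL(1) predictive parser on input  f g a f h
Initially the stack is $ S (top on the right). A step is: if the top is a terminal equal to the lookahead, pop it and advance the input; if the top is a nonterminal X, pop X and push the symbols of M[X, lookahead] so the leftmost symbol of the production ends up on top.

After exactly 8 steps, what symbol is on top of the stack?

     Stack      Input        Action
  1  $ S        f g a f h $  expand S -> f Q h
  2  $ h Q f    f g a f h $  match f
  3  $ h Q      g a f h $    expand Q -> g N
  4  $ h N g    g a f h $    match g
  5  $ h N      a f h $      expand N -> F a f
  6  $ h f a F  a f h $      expand F -> ε
  7  $ h f a    a f h $      match a
  8  $ h f      f h $        match f
Stack after step 8: $ h (top = h).

h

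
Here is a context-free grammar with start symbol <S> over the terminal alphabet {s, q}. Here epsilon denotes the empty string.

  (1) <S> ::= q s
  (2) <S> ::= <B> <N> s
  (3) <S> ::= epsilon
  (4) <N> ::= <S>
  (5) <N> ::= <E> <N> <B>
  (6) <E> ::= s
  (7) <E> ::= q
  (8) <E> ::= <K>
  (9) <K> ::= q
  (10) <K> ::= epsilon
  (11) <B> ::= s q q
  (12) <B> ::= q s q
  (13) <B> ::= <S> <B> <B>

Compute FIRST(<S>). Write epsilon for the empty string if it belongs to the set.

{epsilon, q, s}

FIRST(<K>): from <K>::=q we get {q}; from <K>::=epsilon we get {epsilon}. So FIRST(<K>) = {epsilon, q}.
FIRST(<E>): from <E>::=s we get {s}; from <E>::=q we get {q}; from <E>::=<K> we get {epsilon, q}. So FIRST(<E>) = {epsilon, q, s}.
FIRST(<S>): from <S>::=q s we get {q}; from <S>::=<B> <N> s we get {q, s}; from <S>::=epsilon we get {epsilon}. So FIRST(<S>) = {epsilon, q, s}.
FIRST(<B>): from <B>::=s q q we get {s}; from <B>::=q s q we get {q}; from <B>::=<S> <B> <B> we get {q, s}. So FIRST(<B>) = {q, s}.
FIRST(<N>): from <N>::=<S> we get {epsilon, q, s}; from <N>::=<E> <N> <B> we get {q, s}. So FIRST(<N>) = {epsilon, q, s}.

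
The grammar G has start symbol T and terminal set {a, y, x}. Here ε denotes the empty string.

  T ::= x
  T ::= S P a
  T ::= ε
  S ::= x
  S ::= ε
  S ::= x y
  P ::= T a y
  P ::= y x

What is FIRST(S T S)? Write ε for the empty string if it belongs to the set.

FIRST(S): from S::=x we get {x}; from S::=ε we get {ε}; from S::=x y we get {x}. So FIRST(S) = {ε, x}.
FIRST(T): from T::=x we get {x}; from T::=S P a we get {a, x, y}; from T::=ε we get {ε}. So FIRST(T) = {ε, a, x, y}.
FIRST(P): from P::=T a y we get {a, x, y}; from P::=y x we get {y}. So FIRST(P) = {a, x, y}.
FIRST(S T S): take FIRST of each symbol in turn, carrying on past any symbol whose FIRST contains ε; result {ε, a, x, y}.

{ε, a, x, y}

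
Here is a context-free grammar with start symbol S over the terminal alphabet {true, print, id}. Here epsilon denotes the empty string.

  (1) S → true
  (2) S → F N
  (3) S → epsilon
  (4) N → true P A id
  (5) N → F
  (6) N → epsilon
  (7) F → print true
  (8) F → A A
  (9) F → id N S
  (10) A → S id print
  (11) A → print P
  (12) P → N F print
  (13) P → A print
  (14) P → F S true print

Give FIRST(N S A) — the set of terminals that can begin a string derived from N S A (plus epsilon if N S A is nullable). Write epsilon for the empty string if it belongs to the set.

{id, print, true}

FIRST(S) = {epsilon, id, print, true}  (via F N)
FIRST(A) = {id, print, true}  (via S id print)
FIRST(F) = {id, print, true}  (via A A)
FIRST(N) = {epsilon, id, print, true}  (via F)
FIRST(P) = {id, print, true}  (via N F print, A print, F S true print)
FIRST(N S A): take FIRST of each symbol in turn, carrying on past any symbol whose FIRST contains epsilon; result {id, print, true}.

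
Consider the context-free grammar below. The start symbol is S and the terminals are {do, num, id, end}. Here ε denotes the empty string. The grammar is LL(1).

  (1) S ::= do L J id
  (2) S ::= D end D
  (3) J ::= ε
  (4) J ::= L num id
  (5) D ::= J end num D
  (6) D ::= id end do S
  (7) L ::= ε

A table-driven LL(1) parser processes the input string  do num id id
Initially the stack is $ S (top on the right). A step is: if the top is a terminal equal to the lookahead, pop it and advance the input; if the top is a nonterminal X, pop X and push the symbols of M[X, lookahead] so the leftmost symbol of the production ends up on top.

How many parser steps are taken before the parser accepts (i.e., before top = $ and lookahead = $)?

step 1: stack=$ S  input=do num id id $  — expand S ::= do L J id
step 2: stack=$ id J L do  input=do num id id $  — match do
step 3: stack=$ id J L  input=num id id $  — expand L ::= ε
step 4: stack=$ id J  input=num id id $  — expand J ::= L num id
step 5: stack=$ id id num L  input=num id id $  — expand L ::= ε
step 6: stack=$ id id num  input=num id id $  — match num
step 7: stack=$ id id  input=id id $  — match id
step 8: stack=$ id  input=id $  — match id
Accept reached after 8 steps.

8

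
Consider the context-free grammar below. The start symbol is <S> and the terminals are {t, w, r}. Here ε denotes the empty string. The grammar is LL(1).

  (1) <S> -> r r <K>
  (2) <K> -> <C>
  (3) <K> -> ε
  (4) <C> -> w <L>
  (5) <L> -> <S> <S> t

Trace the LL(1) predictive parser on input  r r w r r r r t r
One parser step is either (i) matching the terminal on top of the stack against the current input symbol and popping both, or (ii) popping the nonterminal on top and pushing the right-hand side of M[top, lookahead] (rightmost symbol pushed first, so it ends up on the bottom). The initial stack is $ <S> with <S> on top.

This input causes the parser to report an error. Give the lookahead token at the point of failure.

r

      Stack            Input                Action
   1  $ <S>            r r w r r r r t r $  expand <S> -> r r <K>
   2  $ <K> r r        r r w r r r r t r $  match r
   3  $ <K> r          r w r r r r t r $    match r
   4  $ <K>            w r r r r t r $      expand <K> -> <C>
   5  $ <C>            w r r r r t r $      expand <C> -> w <L>
   6  $ <L> w          w r r r r t r $      match w
   7  $ <L>            r r r r t r $        expand <L> -> <S> <S> t
   8  $ t <S> <S>      r r r r t r $        expand <S> -> r r <K>
   9  $ t <S> <K> r r  r r r r t r $        match r
  10  $ t <S> <K> r    r r r t r $          match r
  11  $ t <S> <K>      r r t r $            expand <K> -> ε
  12  $ t <S>          r r t r $            expand <S> -> r r <K>
  13  $ t <K> r r      r r t r $            match r
  14  $ t <K> r        r t r $              match r
  15  $ t <K>          t r $                expand <K> -> ε
  16  $ t              t r $                match t
  17  $                r $                  error: stack empty but input remains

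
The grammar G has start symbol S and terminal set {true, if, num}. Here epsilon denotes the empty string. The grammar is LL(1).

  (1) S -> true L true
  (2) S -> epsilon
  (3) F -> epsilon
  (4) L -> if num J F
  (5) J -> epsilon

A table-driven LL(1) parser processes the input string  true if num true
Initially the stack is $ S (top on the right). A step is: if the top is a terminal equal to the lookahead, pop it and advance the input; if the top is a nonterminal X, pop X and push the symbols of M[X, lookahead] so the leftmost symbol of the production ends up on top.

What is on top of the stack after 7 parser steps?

step 1: stack=$ S  input=true if num true $  — expand S -> true L true
step 2: stack=$ true L true  input=true if num true $  — match true
step 3: stack=$ true L  input=if num true $  — expand L -> if num J F
step 4: stack=$ true F J num if  input=if num true $  — match if
step 5: stack=$ true F J num  input=num true $  — match num
step 6: stack=$ true F J  input=true $  — expand J -> epsilon
step 7: stack=$ true F  input=true $  — expand F -> epsilon
Stack after step 7: $ true (top = true).

true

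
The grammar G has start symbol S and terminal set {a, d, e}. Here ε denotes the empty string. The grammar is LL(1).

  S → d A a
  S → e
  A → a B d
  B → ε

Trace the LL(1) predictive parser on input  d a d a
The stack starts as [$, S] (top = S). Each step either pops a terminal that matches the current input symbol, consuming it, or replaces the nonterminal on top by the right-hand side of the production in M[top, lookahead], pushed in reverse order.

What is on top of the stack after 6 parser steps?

a

     Stack      Input      Action
  1  $ S        d a d a $  expand S → d A a
  2  $ a A d    d a d a $  match d
  3  $ a A      a d a $    expand A → a B d
  4  $ a d B a  a d a $    match a
  5  $ a d B    d a $      expand B → ε
  6  $ a d      d a $      match d
Stack after step 6: $ a (top = a).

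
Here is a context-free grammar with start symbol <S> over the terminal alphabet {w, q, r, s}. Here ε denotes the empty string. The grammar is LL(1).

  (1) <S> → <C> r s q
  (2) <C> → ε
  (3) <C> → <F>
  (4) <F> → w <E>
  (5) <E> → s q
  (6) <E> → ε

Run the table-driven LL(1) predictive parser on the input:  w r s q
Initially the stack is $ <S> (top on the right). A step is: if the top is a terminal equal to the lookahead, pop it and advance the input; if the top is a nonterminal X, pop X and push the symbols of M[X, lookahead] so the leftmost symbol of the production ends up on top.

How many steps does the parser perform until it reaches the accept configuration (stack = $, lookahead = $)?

8

     Stack          Input      Action
  1  $ <S>          w r s q $  expand <S> → <C> r s q
  2  $ q s r <C>    w r s q $  expand <C> → <F>
  3  $ q s r <F>    w r s q $  expand <F> → w <E>
  4  $ q s r <E> w  w r s q $  match w
  5  $ q s r <E>    r s q $    expand <E> → ε
  6  $ q s r        r s q $    match r
  7  $ q s          s q $      match s
  8  $ q            q $        match q
Accept reached after 8 steps.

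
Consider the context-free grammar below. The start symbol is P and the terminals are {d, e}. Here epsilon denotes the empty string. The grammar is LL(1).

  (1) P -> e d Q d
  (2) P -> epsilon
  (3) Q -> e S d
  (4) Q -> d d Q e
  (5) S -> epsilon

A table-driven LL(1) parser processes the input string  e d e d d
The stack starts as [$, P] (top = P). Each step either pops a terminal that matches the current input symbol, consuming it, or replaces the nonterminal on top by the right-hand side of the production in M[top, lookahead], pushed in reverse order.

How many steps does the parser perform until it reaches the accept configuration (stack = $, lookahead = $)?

8

     Stack      Input        Action
  1  $ P        e d e d d $  expand P -> e d Q d
  2  $ d Q d e  e d e d d $  match e
  3  $ d Q d    d e d d $    match d
  4  $ d Q      e d d $      expand Q -> e S d
  5  $ d d S e  e d d $      match e
  6  $ d d S    d d $        expand S -> epsilon
  7  $ d d      d d $        match d
  8  $ d        d $          match d
Accept reached after 8 steps.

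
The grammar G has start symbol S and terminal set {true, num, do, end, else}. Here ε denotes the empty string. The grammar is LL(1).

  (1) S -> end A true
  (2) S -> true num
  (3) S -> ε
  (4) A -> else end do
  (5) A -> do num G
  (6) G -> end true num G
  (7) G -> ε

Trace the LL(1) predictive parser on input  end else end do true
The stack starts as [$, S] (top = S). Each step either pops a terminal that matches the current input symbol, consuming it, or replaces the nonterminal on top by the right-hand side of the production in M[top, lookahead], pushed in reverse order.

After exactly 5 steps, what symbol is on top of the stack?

step 1: stack=$ S  input=end else end do true $  — expand S -> end A true
step 2: stack=$ true A end  input=end else end do true $  — match end
step 3: stack=$ true A  input=else end do true $  — expand A -> else end do
step 4: stack=$ true do end else  input=else end do true $  — match else
step 5: stack=$ true do end  input=end do true $  — match end
Stack after step 5: $ true do (top = do).

do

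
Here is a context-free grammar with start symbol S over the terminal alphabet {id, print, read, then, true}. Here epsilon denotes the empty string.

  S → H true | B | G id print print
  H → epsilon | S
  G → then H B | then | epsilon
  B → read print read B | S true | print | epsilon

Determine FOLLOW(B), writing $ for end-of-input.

{$, id, print, read, then, true}

FIRST(G): from G→then H B we get {then}; from G→then we get {then}; from G→epsilon we get {epsilon}. So FIRST(G) = {epsilon, then}.
FIRST(S): from S→H true we get {id, print, read, then, true}; from S→B we get {epsilon, id, print, read, then, true}; from S→G id print print we get {id, then}. So FIRST(S) = {epsilon, id, print, read, then, true}.
FIRST(H): from H→epsilon we get {epsilon}; from H→S we get {epsilon, id, print, read, then, true}. So FIRST(H) = {epsilon, id, print, read, then, true}.
FIRST(B): from B→read print read B we get {read}; from B→S true we get {id, print, read, then, true}; from B→print we get {print}; from B→epsilon we get {epsilon}. So FIRST(B) = {epsilon, id, print, read, then, true}.
FOLLOW(S) includes $ since S is the start symbol.
FOLLOW(G): in S→G id print print, G is followed by id print print with FIRST {id}. Thus FOLLOW(G) = {id}.
FOLLOW(H): in S→H true, H is followed by true with FIRST {true}; in G→then H B, H is followed by B with FIRST {epsilon, id, print, read, then, true}; in G→then H B, the suffix after H is nullable, so FOLLOW(H) ⊇ FOLLOW(G) = {id}. Thus FOLLOW(H) = {id, print, read, then, true}.
FOLLOW(S): in H→S, the suffix after S is empty, so FOLLOW(S) ⊇ FOLLOW(H) = {id, print, read, then, true}; in B→S true, S is followed by true with FIRST {true}. Thus FOLLOW(S) = {$, id, print, read, then, true}.
FOLLOW(B): in S→B, the suffix after B is empty, so FOLLOW(B) ⊇ FOLLOW(S) = {$, id, print, read, then, true}; in G→then H B, the suffix after B is empty, so FOLLOW(B) ⊇ FOLLOW(G) = {id}; in B→read print read B, the suffix after B is empty (adds nothing new). Thus FOLLOW(B) = {$, id, print, read, then, true}.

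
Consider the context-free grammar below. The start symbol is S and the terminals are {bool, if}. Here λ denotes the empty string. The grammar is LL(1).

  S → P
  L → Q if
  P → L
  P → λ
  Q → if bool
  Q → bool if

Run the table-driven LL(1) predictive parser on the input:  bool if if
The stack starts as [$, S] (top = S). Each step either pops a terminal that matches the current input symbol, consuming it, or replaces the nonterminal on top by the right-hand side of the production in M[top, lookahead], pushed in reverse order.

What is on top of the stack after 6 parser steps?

step 1: stack=$ S  input=bool if if $  — expand S → P
step 2: stack=$ P  input=bool if if $  — expand P → L
step 3: stack=$ L  input=bool if if $  — expand L → Q if
step 4: stack=$ if Q  input=bool if if $  — expand Q → bool if
step 5: stack=$ if if bool  input=bool if if $  — match bool
step 6: stack=$ if if  input=if if $  — match if
Stack after step 6: $ if (top = if).

if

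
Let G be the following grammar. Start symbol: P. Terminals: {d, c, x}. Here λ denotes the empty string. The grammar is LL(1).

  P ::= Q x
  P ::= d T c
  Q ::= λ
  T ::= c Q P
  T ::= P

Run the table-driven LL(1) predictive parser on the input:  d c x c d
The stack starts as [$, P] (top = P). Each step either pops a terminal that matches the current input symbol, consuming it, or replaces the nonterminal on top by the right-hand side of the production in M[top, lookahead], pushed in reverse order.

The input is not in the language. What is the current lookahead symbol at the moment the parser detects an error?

      Stack      Input        Action
   1  $ P        d c x c d $  expand P ::= d T c
   2  $ c T d    d c x c d $  match d
   3  $ c T      c x c d $    expand T ::= c Q P
   4  $ c P Q c  c x c d $    match c
   5  $ c P Q    x c d $      expand Q ::= λ
   6  $ c P      x c d $      expand P ::= Q x
   7  $ c x Q    x c d $      expand Q ::= λ
   8  $ c x      x c d $      match x
   9  $ c        c d $        match c
  10  $          d $          error: stack empty but input remains

d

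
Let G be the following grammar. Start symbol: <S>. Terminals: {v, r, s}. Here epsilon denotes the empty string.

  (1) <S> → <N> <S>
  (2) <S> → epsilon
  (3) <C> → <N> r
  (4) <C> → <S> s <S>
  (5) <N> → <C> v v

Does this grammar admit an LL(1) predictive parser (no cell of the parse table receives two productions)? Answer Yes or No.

No

FIRST(<S>) = {epsilon, s}
FIRST(<C>) = {s}
FIRST(<N>) = {s}
FOLLOW(<S>) = {$, s, v}
FOLLOW(<C>) = {v}
FOLLOW(<N>) = {$, r, s, v}
Cell M[<C>, s] receives both <C> → <N> r and <C> → <S> s <S> — the grammar is not LL(1).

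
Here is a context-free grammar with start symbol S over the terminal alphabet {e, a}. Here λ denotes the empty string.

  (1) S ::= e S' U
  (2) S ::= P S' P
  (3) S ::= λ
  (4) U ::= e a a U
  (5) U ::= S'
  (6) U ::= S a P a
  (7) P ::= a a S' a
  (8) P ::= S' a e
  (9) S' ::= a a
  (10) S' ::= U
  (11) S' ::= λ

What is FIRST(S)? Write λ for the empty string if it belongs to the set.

{λ, a, e}

FIRST(S) = {λ, a, e}  (via P S' P)
FIRST(U) = {λ, a, e}  (via S', S a P a)
FIRST(S') = {λ, a, e}  (via U)
FIRST(P) = {a, e}  (via S' a e)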